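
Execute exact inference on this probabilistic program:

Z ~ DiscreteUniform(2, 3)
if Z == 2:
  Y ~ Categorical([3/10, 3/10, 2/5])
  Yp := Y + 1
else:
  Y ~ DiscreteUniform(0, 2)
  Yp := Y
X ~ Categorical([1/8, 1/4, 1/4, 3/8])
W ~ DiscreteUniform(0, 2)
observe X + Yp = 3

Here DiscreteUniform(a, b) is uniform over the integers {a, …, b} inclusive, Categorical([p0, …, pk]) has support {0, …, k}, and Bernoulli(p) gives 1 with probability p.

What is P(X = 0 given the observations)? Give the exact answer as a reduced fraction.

Enumerate traces; 18 have nonzero weight after conditioning:
  (Z=2, Y=0, X=2, W=0) weight 1/80
  (Z=2, Y=0, X=2, W=1) weight 1/80
  (Z=2, Y=0, X=2, W=2) weight 1/80
  (Z=2, Y=1, X=1, W=0) weight 1/80
  (Z=2, Y=1, X=1, W=1) weight 1/80
  (Z=2, Y=1, X=1, W=2) weight 1/80
  (Z=2, Y=2, X=0, W=0) weight 1/120
  (Z=2, Y=2, X=0, W=1) weight 1/120
  (Z=3, Y=0, X=3, W=0) weight 1/48
  … 9 more
Group by X:
  weight(X=0) = 1/40
  weight(X=1) = 19/240
  weight(X=2) = 19/240
  weight(X=3) = 1/16
Total weight = 1/40 + 19/240 + 19/240 + 1/16 = 59/240
P(X=0 | obs) = 1/40 / 59/240 = 6/59
P(X=1 | obs) = 19/240 / 59/240 = 19/59
P(X=2 | obs) = 19/240 / 59/240 = 19/59
P(X=3 | obs) = 1/16 / 59/240 = 15/59

P(X = 0 | obs) = 6/59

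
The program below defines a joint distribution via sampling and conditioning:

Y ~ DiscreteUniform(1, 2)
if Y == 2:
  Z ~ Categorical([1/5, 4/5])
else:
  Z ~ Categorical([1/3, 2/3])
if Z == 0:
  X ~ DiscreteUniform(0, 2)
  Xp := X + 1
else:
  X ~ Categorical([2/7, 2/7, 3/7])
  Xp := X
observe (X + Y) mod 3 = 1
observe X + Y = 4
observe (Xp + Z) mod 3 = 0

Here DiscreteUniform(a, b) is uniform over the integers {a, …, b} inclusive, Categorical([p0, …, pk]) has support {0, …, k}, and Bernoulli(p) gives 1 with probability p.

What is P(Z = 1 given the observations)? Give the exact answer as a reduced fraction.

Enumerate traces; 2 have nonzero weight after conditioning:
  (Y=2, Z=0, X=2) weight 1/30
  (Y=2, Z=1, X=2) weight 6/35
Group by Z:
  weight(Z=0) = 1/30
  weight(Z=1) = 6/35
Total weight = 1/30 + 6/35 = 43/210
P(Z=0 | obs) = 1/30 / 43/210 = 7/43
P(Z=1 | obs) = 6/35 / 43/210 = 36/43

P(Z = 1 | obs) = 36/43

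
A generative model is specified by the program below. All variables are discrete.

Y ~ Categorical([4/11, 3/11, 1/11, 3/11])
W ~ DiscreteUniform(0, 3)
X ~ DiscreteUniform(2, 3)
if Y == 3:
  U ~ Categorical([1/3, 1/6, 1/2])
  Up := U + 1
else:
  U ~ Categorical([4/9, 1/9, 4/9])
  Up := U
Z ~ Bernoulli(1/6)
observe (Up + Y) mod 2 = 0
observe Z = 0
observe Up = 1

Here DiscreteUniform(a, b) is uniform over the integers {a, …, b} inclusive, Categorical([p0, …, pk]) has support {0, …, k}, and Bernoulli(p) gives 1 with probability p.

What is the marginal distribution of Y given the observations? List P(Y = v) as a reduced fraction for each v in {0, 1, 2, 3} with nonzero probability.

Enumerate traces; 16 have nonzero weight after conditioning:
  (Y=1, W=0, X=2, U=1, Z=0) weight 5/1584
  (Y=1, W=0, X=3, U=1, Z=0) weight 5/1584
  (Y=1, W=1, X=2, U=1, Z=0) weight 5/1584
  (Y=1, W=1, X=3, U=1, Z=0) weight 5/1584
  (Y=1, W=2, X=2, U=1, Z=0) weight 5/1584
  (Y=1, W=2, X=3, U=1, Z=0) weight 5/1584
  (Y=1, W=3, X=2, U=1, Z=0) weight 5/1584
  (Y=1, W=3, X=3, U=1, Z=0) weight 5/1584
  (Y=3, W=0, X=2, U=0, Z=0) weight 5/528
  … 7 more
Group by Y:
  weight(Y=1) = 5/198
  weight(Y=3) = 5/66
Total weight = 5/198 + 5/66 = 10/99
P(Y=1 | obs) = 5/198 / 10/99 = 1/4
P(Y=3 | obs) = 5/66 / 10/99 = 3/4

P(Y=1) = 1/4, P(Y=3) = 3/4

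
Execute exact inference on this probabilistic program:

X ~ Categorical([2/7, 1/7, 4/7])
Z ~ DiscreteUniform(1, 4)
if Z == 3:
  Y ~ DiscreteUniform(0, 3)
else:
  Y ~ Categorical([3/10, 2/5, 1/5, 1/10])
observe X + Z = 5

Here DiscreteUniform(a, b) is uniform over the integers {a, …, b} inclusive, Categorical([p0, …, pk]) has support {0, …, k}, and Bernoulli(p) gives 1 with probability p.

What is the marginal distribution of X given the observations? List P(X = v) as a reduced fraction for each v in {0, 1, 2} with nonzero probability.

Enumerate traces; 8 have nonzero weight after conditioning:
  (X=1, Z=4, Y=0) weight 3/280
  (X=1, Z=4, Y=1) weight 1/70
  (X=1, Z=4, Y=2) weight 1/140
  (X=1, Z=4, Y=3) weight 1/280
  (X=2, Z=3, Y=0) weight 1/28
  (X=2, Z=3, Y=1) weight 1/28
  (X=2, Z=3, Y=2) weight 1/28
  (X=2, Z=3, Y=3) weight 1/28
Group by X:
  weight(X=1) = 1/28
  weight(X=2) = 1/7
Total weight = 1/28 + 1/7 = 5/28
P(X=1 | obs) = 1/28 / 5/28 = 1/5
P(X=2 | obs) = 1/7 / 5/28 = 4/5

P(X=1) = 1/5, P(X=2) = 4/5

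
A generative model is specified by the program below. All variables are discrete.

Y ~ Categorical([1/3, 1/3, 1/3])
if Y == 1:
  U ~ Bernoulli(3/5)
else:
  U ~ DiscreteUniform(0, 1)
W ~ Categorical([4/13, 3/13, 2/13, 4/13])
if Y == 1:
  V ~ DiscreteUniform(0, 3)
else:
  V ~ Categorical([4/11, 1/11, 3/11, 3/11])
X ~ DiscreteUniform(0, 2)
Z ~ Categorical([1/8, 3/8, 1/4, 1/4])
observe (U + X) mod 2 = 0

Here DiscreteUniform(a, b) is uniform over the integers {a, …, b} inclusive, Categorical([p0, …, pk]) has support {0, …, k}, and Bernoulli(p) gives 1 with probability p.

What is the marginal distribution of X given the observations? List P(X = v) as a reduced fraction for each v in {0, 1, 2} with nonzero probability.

P(X=0) = 7/22, P(X=1) = 4/11, P(X=2) = 7/22

Enumerate traces; 576 have nonzero weight after conditioning:
  (Y=0, U=0, W=0, V=0, X=0, Z=0) weight 1/1287
  (Y=0, U=0, W=0, V=0, X=0, Z=1) weight 1/429
  (Y=0, U=0, W=0, V=0, X=0, Z=2) weight 2/1287
  (Y=0, U=0, W=0, V=0, X=0, Z=3) weight 2/1287
  (Y=0, U=0, W=0, V=0, X=2, Z=0) weight 1/1287
  (Y=0, U=0, W=0, V=0, X=2, Z=1) weight 1/429
  (Y=0, U=0, W=0, V=0, X=2, Z=2) weight 2/1287
  (Y=0, U=0, W=0, V=0, X=2, Z=3) weight 2/1287
  (Y=0, U=1, W=0, V=0, X=1, Z=0) weight 1/1287
  … 567 more
Group by X:
  weight(X=0) = 7/45
  weight(X=1) = 8/45
  weight(X=2) = 7/45
Total weight = 7/45 + 8/45 + 7/45 = 22/45
P(X=0 | obs) = 7/45 / 22/45 = 7/22
P(X=1 | obs) = 8/45 / 22/45 = 4/11
P(X=2 | obs) = 7/45 / 22/45 = 7/22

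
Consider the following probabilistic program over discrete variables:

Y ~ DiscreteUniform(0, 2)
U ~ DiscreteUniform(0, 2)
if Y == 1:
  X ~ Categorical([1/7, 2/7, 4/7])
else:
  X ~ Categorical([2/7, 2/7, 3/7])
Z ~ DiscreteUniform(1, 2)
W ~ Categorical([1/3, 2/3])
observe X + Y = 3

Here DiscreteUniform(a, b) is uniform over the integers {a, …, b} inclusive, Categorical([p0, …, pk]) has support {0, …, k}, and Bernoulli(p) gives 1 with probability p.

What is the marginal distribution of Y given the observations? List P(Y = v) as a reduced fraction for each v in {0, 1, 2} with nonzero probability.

Enumerate traces; 24 have nonzero weight after conditioning:
  (Y=1, U=0, X=2, Z=1, W=0) weight 2/189
  (Y=1, U=0, X=2, Z=1, W=1) weight 4/189
  (Y=1, U=0, X=2, Z=2, W=0) weight 2/189
  (Y=1, U=0, X=2, Z=2, W=1) weight 4/189
  (Y=1, U=1, X=2, Z=1, W=0) weight 2/189
  (Y=1, U=1, X=2, Z=1, W=1) weight 4/189
  (Y=1, U=1, X=2, Z=2, W=0) weight 2/189
  (Y=1, U=1, X=2, Z=2, W=1) weight 4/189
  (Y=2, U=0, X=1, Z=1, W=0) weight 1/189
  … 15 more
Group by Y:
  weight(Y=1) = 4/21
  weight(Y=2) = 2/21
Total weight = 4/21 + 2/21 = 2/7
P(Y=1 | obs) = 4/21 / 2/7 = 2/3
P(Y=2 | obs) = 2/21 / 2/7 = 1/3

P(Y=1) = 2/3, P(Y=2) = 1/3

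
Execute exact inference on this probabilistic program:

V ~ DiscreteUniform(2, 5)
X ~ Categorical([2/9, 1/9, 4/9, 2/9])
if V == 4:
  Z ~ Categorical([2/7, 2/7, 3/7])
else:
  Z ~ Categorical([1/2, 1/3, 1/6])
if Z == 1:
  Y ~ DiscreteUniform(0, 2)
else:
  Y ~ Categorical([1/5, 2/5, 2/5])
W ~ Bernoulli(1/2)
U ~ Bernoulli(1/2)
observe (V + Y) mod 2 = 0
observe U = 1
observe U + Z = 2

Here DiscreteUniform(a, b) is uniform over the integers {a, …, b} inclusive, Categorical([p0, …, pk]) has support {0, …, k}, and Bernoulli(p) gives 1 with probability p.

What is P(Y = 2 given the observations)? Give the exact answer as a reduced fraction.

P(Y = 2 | obs) = 13/40

Enumerate traces; 48 have nonzero weight after conditioning:
  (V=2, X=0, Z=1, Y=0, W=0, U=1) weight 1/648
  (V=2, X=0, Z=1, Y=0, W=1, U=1) weight 1/648
  (V=2, X=0, Z=1, Y=2, W=0, U=1) weight 1/648
  (V=2, X=0, Z=1, Y=2, W=1, U=1) weight 1/648
  (V=2, X=1, Z=1, Y=0, W=0, U=1) weight 1/1296
  (V=2, X=1, Z=1, Y=0, W=1, U=1) weight 1/1296
  (V=2, X=1, Z=1, Y=2, W=0, U=1) weight 1/1296
  (V=2, X=1, Z=1, Y=2, W=1, U=1) weight 1/1296
  (V=3, X=0, Z=1, Y=1, W=0, U=1) weight 1/648
  … 39 more
Group by Y:
  weight(Y=0) = 13/504
  weight(Y=1) = 1/36
  weight(Y=2) = 13/504
Total weight = 13/504 + 1/36 + 13/504 = 5/63
P(Y=0 | obs) = 13/504 / 5/63 = 13/40
P(Y=1 | obs) = 1/36 / 5/63 = 7/20
P(Y=2 | obs) = 13/504 / 5/63 = 13/40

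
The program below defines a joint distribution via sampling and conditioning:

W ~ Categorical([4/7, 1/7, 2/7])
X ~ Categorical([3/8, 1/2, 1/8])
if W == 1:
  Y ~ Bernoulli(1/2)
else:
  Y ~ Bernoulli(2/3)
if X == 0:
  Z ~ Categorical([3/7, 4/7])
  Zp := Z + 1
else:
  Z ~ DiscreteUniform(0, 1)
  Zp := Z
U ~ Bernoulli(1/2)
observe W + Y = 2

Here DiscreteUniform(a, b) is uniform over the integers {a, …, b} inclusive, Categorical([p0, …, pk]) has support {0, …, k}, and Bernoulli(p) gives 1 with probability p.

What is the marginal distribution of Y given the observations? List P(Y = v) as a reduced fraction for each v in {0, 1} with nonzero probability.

Enumerate traces; 24 have nonzero weight after conditioning:
  (W=1, X=0, Y=1, Z=0, U=0) weight 9/1568
  (W=1, X=0, Y=1, Z=0, U=1) weight 9/1568
  (W=1, X=0, Y=1, Z=1, U=0) weight 3/392
  (W=1, X=0, Y=1, Z=1, U=1) weight 3/392
  (W=1, X=1, Y=1, Z=0, U=0) weight 1/112
  (W=1, X=1, Y=1, Z=0, U=1) weight 1/112
  (W=1, X=1, Y=1, Z=1, U=0) weight 1/112
  (W=1, X=1, Y=1, Z=1, U=1) weight 1/112
  (W=2, X=0, Y=0, Z=0, U=0) weight 3/392
  … 15 more
Group by Y:
  weight(Y=0) = 2/21
  weight(Y=1) = 1/14
Total weight = 2/21 + 1/14 = 1/6
P(Y=0 | obs) = 2/21 / 1/6 = 4/7
P(Y=1 | obs) = 1/14 / 1/6 = 3/7

P(Y=0) = 4/7, P(Y=1) = 3/7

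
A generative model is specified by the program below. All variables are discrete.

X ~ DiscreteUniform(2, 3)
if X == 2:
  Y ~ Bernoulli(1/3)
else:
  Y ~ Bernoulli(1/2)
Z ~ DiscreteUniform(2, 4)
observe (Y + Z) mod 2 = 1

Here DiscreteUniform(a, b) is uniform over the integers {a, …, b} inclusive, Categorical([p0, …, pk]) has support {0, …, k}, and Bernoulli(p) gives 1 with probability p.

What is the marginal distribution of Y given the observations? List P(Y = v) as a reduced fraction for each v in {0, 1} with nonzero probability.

Enumerate traces; 6 have nonzero weight after conditioning:
  (X=2, Y=0, Z=3) weight 1/9
  (X=2, Y=1, Z=2) weight 1/18
  (X=2, Y=1, Z=4) weight 1/18
  (X=3, Y=0, Z=3) weight 1/12
  (X=3, Y=1, Z=2) weight 1/12
  (X=3, Y=1, Z=4) weight 1/12
Group by Y:
  weight(Y=0) = 7/36
  weight(Y=1) = 5/18
Total weight = 7/36 + 5/18 = 17/36
P(Y=0 | obs) = 7/36 / 17/36 = 7/17
P(Y=1 | obs) = 5/18 / 17/36 = 10/17

P(Y=0) = 7/17, P(Y=1) = 10/17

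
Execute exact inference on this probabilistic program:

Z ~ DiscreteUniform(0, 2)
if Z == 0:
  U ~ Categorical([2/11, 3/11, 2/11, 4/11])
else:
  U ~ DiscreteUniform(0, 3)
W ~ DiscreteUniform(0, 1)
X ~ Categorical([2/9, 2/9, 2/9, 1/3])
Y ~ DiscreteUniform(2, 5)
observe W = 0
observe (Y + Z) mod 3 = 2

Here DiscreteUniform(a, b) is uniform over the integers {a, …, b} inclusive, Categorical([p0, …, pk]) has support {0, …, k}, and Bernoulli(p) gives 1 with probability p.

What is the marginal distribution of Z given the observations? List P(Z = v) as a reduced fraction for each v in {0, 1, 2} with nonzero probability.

P(Z=0) = 1/2, P(Z=1) = 1/4, P(Z=2) = 1/4

Enumerate traces; 64 have nonzero weight after conditioning:
  (Z=0, U=0, W=0, X=0, Y=2) weight 1/594
  (Z=0, U=0, W=0, X=0, Y=5) weight 1/594
  (Z=0, U=0, W=0, X=1, Y=2) weight 1/594
  (Z=0, U=0, W=0, X=1, Y=5) weight 1/594
  (Z=0, U=0, W=0, X=2, Y=2) weight 1/594
  (Z=0, U=0, W=0, X=2, Y=5) weight 1/594
  (Z=0, U=0, W=0, X=3, Y=2) weight 1/396
  (Z=0, U=0, W=0, X=3, Y=5) weight 1/396
  (Z=1, U=0, W=0, X=0, Y=4) weight 1/432
  (Z=2, U=0, W=0, X=0, Y=3) weight 1/432
  … 54 more
Group by Z:
  weight(Z=0) = 1/12
  weight(Z=1) = 1/24
  weight(Z=2) = 1/24
Total weight = 1/12 + 1/24 + 1/24 = 1/6
P(Z=0 | obs) = 1/12 / 1/6 = 1/2
P(Z=1 | obs) = 1/24 / 1/6 = 1/4
P(Z=2 | obs) = 1/24 / 1/6 = 1/4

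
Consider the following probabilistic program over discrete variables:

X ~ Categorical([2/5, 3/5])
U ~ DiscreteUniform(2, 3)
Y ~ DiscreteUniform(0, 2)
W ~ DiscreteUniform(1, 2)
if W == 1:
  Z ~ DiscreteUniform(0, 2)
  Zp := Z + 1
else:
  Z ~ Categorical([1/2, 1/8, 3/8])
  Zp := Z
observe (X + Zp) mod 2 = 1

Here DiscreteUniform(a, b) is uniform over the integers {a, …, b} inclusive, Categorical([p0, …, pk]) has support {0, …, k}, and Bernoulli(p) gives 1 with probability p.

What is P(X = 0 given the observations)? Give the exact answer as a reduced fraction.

P(X = 0 | obs) = 38/125

Enumerate traces; 36 have nonzero weight after conditioning:
  (X=0, U=2, Y=0, W=1, Z=0) weight 1/90
  (X=0, U=2, Y=0, W=1, Z=2) weight 1/90
  (X=0, U=2, Y=0, W=2, Z=1) weight 1/240
  (X=0, U=2, Y=1, W=1, Z=0) weight 1/90
  (X=0, U=2, Y=1, W=1, Z=2) weight 1/90
  (X=0, U=2, Y=1, W=2, Z=1) weight 1/240
  (X=0, U=2, Y=2, W=1, Z=0) weight 1/90
  (X=0, U=2, Y=2, W=1, Z=2) weight 1/90
  (X=1, U=2, Y=0, W=1, Z=1) weight 1/60
  … 27 more
Group by X:
  weight(X=0) = 19/120
  weight(X=1) = 29/80
Total weight = 19/120 + 29/80 = 25/48
P(X=0 | obs) = 19/120 / 25/48 = 38/125
P(X=1 | obs) = 29/80 / 25/48 = 87/125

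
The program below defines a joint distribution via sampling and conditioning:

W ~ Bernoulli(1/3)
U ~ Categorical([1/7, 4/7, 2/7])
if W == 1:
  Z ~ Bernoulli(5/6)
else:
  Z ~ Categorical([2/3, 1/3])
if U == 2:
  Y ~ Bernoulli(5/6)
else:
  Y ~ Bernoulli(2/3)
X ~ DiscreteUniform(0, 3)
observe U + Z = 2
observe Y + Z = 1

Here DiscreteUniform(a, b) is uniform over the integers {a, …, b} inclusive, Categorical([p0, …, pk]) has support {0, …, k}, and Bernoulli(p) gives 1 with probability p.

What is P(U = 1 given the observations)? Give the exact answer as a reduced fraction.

Enumerate traces; 16 have nonzero weight after conditioning:
  (W=0, U=1, Z=1, Y=0, X=0) weight 2/189
  (W=0, U=1, Z=1, Y=0, X=1) weight 2/189
  (W=0, U=1, Z=1, Y=0, X=2) weight 2/189
  (W=0, U=1, Z=1, Y=0, X=3) weight 2/189
  (W=0, U=2, Z=0, Y=1, X=0) weight 5/189
  (W=0, U=2, Z=0, Y=1, X=1) weight 5/189
  (W=0, U=2, Z=0, Y=1, X=2) weight 5/189
  (W=0, U=2, Z=0, Y=1, X=3) weight 5/189
  … 8 more
Group by U:
  weight(U=1) = 2/21
  weight(U=2) = 5/42
Total weight = 2/21 + 5/42 = 3/14
P(U=1 | obs) = 2/21 / 3/14 = 4/9
P(U=2 | obs) = 5/42 / 3/14 = 5/9

P(U = 1 | obs) = 4/9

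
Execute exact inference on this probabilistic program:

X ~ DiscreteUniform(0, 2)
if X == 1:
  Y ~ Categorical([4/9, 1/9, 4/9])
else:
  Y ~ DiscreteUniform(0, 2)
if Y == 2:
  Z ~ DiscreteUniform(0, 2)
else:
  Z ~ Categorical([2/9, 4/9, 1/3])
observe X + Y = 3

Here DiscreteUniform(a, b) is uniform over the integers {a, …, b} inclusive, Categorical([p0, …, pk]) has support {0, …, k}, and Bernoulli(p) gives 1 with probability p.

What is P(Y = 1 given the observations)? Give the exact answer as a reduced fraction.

Enumerate traces; 6 have nonzero weight after conditioning:
  (X=1, Y=2, Z=0) weight 4/81
  (X=1, Y=2, Z=1) weight 4/81
  (X=1, Y=2, Z=2) weight 4/81
  (X=2, Y=1, Z=0) weight 2/81
  (X=2, Y=1, Z=1) weight 4/81
  (X=2, Y=1, Z=2) weight 1/27
Group by Y:
  weight(Y=1) = 1/9
  weight(Y=2) = 4/27
Total weight = 1/9 + 4/27 = 7/27
P(Y=1 | obs) = 1/9 / 7/27 = 3/7
P(Y=2 | obs) = 4/27 / 7/27 = 4/7

P(Y = 1 | obs) = 3/7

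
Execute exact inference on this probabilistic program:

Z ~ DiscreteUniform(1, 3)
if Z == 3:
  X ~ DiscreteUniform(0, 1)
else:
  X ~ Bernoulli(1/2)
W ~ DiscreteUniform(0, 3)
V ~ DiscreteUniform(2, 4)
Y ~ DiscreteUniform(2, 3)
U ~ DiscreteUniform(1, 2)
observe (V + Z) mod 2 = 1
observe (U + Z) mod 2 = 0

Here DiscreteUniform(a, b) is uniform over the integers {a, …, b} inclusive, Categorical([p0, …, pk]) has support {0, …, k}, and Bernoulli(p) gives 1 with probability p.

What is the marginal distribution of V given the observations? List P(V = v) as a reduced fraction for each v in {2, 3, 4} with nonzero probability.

Enumerate traces; 80 have nonzero weight after conditioning:
  (Z=1, X=0, W=0, V=2, Y=2, U=1) weight 1/288
  (Z=1, X=0, W=0, V=2, Y=3, U=1) weight 1/288
  (Z=1, X=0, W=0, V=4, Y=2, U=1) weight 1/288
  (Z=1, X=0, W=0, V=4, Y=3, U=1) weight 1/288
  (Z=1, X=0, W=1, V=2, Y=2, U=1) weight 1/288
  (Z=1, X=0, W=1, V=2, Y=3, U=1) weight 1/288
  (Z=1, X=0, W=1, V=4, Y=2, U=1) weight 1/288
  (Z=1, X=0, W=1, V=4, Y=3, U=1) weight 1/288
  (Z=2, X=0, W=0, V=3, Y=2, U=2) weight 1/288
  … 71 more
Group by V:
  weight(V=2) = 1/9
  weight(V=3) = 1/18
  weight(V=4) = 1/9
Total weight = 1/9 + 1/18 + 1/9 = 5/18
P(V=2 | obs) = 1/9 / 5/18 = 2/5
P(V=3 | obs) = 1/18 / 5/18 = 1/5
P(V=4 | obs) = 1/9 / 5/18 = 2/5

P(V=2) = 2/5, P(V=3) = 1/5, P(V=4) = 2/5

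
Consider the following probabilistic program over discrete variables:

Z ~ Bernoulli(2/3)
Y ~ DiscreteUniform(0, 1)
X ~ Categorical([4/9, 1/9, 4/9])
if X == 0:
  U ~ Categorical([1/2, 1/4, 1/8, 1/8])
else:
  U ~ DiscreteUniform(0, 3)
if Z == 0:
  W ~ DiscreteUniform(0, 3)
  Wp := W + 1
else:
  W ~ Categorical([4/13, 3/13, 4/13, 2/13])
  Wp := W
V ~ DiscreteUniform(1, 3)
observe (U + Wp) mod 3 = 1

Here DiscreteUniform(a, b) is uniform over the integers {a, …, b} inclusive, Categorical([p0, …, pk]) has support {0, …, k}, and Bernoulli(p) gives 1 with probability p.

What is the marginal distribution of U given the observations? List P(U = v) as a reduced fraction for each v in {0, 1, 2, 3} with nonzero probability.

Enumerate traces; 198 have nonzero weight after conditioning:
  (Z=0, Y=0, X=0, U=0, W=0, V=1) weight 1/324
  (Z=0, Y=0, X=0, U=0, W=0, V=2) weight 1/324
  (Z=0, Y=0, X=0, U=0, W=0, V=3) weight 1/324
  (Z=0, Y=0, X=0, U=0, W=3, V=1) weight 1/324
  (Z=0, Y=0, X=0, U=0, W=3, V=2) weight 1/324
  (Z=0, Y=0, X=0, U=0, W=3, V=3) weight 1/324
  (Z=0, Y=0, X=0, U=1, W=2, V=1) weight 1/648
  (Z=0, Y=0, X=0, U=1, W=2, V=2) weight 1/648
  (Z=0, Y=0, X=0, U=2, W=1, V=1) weight 1/1296
  (Z=0, Y=0, X=0, U=3, W=0, V=1) weight 1/1296
  … 188 more
Group by U:
  weight(U=0) = 25/216
  weight(U=1) = 61/624
  weight(U=2) = 35/624
  weight(U=3) = 175/2808
Total weight = 25/216 + 61/624 + 35/624 + 175/2808 = 233/702
P(U=0 | obs) = 25/216 / 233/702 = 325/932
P(U=1 | obs) = 61/624 / 233/702 = 549/1864
P(U=2 | obs) = 35/624 / 233/702 = 315/1864
P(U=3 | obs) = 175/2808 / 233/702 = 175/932

P(U=0) = 325/932, P(U=1) = 549/1864, P(U=2) = 315/1864, P(U=3) = 175/932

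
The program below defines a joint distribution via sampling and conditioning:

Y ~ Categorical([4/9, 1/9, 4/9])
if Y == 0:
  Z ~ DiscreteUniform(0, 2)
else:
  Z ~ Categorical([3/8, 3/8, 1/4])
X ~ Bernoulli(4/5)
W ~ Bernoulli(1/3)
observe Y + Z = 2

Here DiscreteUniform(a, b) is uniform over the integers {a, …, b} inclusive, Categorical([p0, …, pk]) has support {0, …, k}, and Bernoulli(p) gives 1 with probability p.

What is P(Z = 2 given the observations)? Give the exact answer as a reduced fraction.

P(Z = 2 | obs) = 32/77

Enumerate traces; 12 have nonzero weight after conditioning:
  (Y=0, Z=2, X=0, W=0) weight 8/405
  (Y=0, Z=2, X=0, W=1) weight 4/405
  (Y=0, Z=2, X=1, W=0) weight 32/405
  (Y=0, Z=2, X=1, W=1) weight 16/405
  (Y=1, Z=1, X=0, W=0) weight 1/180
  (Y=1, Z=1, X=0, W=1) weight 1/360
  (Y=1, Z=1, X=1, W=0) weight 1/45
  (Y=1, Z=1, X=1, W=1) weight 1/90
  (Y=2, Z=0, X=0, W=0) weight 1/45
  … 3 more
Group by Z:
  weight(Z=0) = 1/6
  weight(Z=1) = 1/24
  weight(Z=2) = 4/27
Total weight = 1/6 + 1/24 + 4/27 = 77/216
P(Z=0 | obs) = 1/6 / 77/216 = 36/77
P(Z=1 | obs) = 1/24 / 77/216 = 9/77
P(Z=2 | obs) = 4/27 / 77/216 = 32/77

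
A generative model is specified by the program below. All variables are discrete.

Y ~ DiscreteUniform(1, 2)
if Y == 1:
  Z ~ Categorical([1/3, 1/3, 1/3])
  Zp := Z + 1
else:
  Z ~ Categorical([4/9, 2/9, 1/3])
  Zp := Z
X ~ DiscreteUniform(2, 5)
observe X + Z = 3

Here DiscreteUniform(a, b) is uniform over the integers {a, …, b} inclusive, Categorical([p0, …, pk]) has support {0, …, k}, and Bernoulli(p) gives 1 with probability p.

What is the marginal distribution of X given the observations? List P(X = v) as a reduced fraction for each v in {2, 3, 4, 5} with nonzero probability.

Enumerate traces; 4 have nonzero weight after conditioning:
  (Y=1, Z=0, X=3) weight 1/24
  (Y=1, Z=1, X=2) weight 1/24
  (Y=2, Z=0, X=3) weight 1/18
  (Y=2, Z=1, X=2) weight 1/36
Group by X:
  weight(X=2) = 5/72
  weight(X=3) = 7/72
Total weight = 5/72 + 7/72 = 1/6
P(X=2 | obs) = 5/72 / 1/6 = 5/12
P(X=3 | obs) = 7/72 / 1/6 = 7/12

P(X=2) = 5/12, P(X=3) = 7/12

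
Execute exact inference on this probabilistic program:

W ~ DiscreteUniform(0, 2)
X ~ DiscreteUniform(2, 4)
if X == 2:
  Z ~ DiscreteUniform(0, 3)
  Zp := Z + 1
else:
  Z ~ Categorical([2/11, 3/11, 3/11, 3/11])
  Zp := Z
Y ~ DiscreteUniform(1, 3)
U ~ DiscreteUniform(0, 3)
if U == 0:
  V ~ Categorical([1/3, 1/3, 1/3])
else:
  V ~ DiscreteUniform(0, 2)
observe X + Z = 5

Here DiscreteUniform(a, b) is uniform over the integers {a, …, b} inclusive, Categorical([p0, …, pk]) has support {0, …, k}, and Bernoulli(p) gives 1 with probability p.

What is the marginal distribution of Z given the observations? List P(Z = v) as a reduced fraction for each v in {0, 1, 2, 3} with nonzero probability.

Enumerate traces; 324 have nonzero weight after conditioning:
  (W=0, X=2, Z=3, Y=1, U=0, V=0) weight 1/1296
  (W=0, X=2, Z=3, Y=1, U=0, V=1) weight 1/1296
  (W=0, X=2, Z=3, Y=1, U=0, V=2) weight 1/1296
  (W=0, X=2, Z=3, Y=1, U=1, V=0) weight 1/1296
  (W=0, X=2, Z=3, Y=1, U=1, V=1) weight 1/1296
  (W=0, X=2, Z=3, Y=1, U=1, V=2) weight 1/1296
  (W=0, X=2, Z=3, Y=1, U=2, V=0) weight 1/1296
  (W=0, X=2, Z=3, Y=1, U=2, V=1) weight 1/1296
  (W=0, X=3, Z=2, Y=1, U=0, V=0) weight 1/1188
  (W=0, X=4, Z=1, Y=1, U=0, V=0) weight 1/1188
  … 314 more
Group by Z:
  weight(Z=1) = 1/11
  weight(Z=2) = 1/11
  weight(Z=3) = 1/12
Total weight = 1/11 + 1/11 + 1/12 = 35/132
P(Z=1 | obs) = 1/11 / 35/132 = 12/35
P(Z=2 | obs) = 1/11 / 35/132 = 12/35
P(Z=3 | obs) = 1/12 / 35/132 = 11/35

P(Z=1) = 12/35, P(Z=2) = 12/35, P(Z=3) = 11/35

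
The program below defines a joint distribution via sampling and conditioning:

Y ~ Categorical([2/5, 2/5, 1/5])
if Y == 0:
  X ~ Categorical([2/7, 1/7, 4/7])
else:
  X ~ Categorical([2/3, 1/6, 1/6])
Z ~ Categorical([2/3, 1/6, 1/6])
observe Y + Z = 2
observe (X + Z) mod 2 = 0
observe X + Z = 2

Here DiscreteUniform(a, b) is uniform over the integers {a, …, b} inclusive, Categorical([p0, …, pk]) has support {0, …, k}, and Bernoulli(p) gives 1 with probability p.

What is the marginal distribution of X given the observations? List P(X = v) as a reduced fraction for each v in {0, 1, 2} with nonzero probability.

P(X=0) = 4/11, P(X=1) = 7/33, P(X=2) = 14/33

Enumerate traces; 3 have nonzero weight after conditioning:
  (Y=0, X=0, Z=2) weight 2/105
  (Y=1, X=1, Z=1) weight 1/90
  (Y=2, X=2, Z=0) weight 1/45
Group by X:
  weight(X=0) = 2/105
  weight(X=1) = 1/90
  weight(X=2) = 1/45
Total weight = 2/105 + 1/90 + 1/45 = 11/210
P(X=0 | obs) = 2/105 / 11/210 = 4/11
P(X=1 | obs) = 1/90 / 11/210 = 7/33
P(X=2 | obs) = 1/45 / 11/210 = 14/33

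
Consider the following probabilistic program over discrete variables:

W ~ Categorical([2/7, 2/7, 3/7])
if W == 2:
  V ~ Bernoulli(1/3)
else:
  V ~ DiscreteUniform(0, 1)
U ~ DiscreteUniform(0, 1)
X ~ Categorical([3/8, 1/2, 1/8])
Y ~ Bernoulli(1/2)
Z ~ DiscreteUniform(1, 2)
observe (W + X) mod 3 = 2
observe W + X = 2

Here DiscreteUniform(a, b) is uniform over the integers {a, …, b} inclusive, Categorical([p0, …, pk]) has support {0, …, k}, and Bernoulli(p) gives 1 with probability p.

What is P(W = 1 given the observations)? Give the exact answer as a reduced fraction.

P(W = 1 | obs) = 8/19

Enumerate traces; 48 have nonzero weight after conditioning:
  (W=0, V=0, U=0, X=2, Y=0, Z=1) weight 1/448
  (W=0, V=0, U=0, X=2, Y=0, Z=2) weight 1/448
  (W=0, V=0, U=0, X=2, Y=1, Z=1) weight 1/448
  (W=0, V=0, U=0, X=2, Y=1, Z=2) weight 1/448
  (W=0, V=0, U=1, X=2, Y=0, Z=1) weight 1/448
  (W=0, V=0, U=1, X=2, Y=0, Z=2) weight 1/448
  (W=0, V=0, U=1, X=2, Y=1, Z=1) weight 1/448
  (W=0, V=0, U=1, X=2, Y=1, Z=2) weight 1/448
  (W=1, V=0, U=0, X=1, Y=0, Z=1) weight 1/112
  (W=2, V=0, U=0, X=0, Y=0, Z=1) weight 3/224
  … 38 more
Group by W:
  weight(W=0) = 1/28
  weight(W=1) = 1/7
  weight(W=2) = 9/56
Total weight = 1/28 + 1/7 + 9/56 = 19/56
P(W=0 | obs) = 1/28 / 19/56 = 2/19
P(W=1 | obs) = 1/7 / 19/56 = 8/19
P(W=2 | obs) = 9/56 / 19/56 = 9/19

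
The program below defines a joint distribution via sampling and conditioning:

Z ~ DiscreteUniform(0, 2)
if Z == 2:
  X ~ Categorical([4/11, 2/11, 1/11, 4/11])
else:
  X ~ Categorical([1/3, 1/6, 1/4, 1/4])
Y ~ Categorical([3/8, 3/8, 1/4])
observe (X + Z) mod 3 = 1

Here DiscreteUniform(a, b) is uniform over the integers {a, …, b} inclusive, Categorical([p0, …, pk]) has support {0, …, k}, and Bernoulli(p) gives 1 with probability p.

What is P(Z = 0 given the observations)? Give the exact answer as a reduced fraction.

P(Z = 0 | obs) = 22/111

Enumerate traces; 12 have nonzero weight after conditioning:
  (Z=0, X=1, Y=0) weight 1/48
  (Z=0, X=1, Y=1) weight 1/48
  (Z=0, X=1, Y=2) weight 1/72
  (Z=1, X=0, Y=0) weight 1/24
  (Z=1, X=0, Y=1) weight 1/24
  (Z=1, X=0, Y=2) weight 1/36
  (Z=1, X=3, Y=0) weight 1/32
  (Z=1, X=3, Y=1) weight 1/32
  (Z=2, X=2, Y=0) weight 1/88
  … 3 more
Group by Z:
  weight(Z=0) = 1/18
  weight(Z=1) = 7/36
  weight(Z=2) = 1/33
Total weight = 1/18 + 7/36 + 1/33 = 37/132
P(Z=0 | obs) = 1/18 / 37/132 = 22/111
P(Z=1 | obs) = 7/36 / 37/132 = 77/111
P(Z=2 | obs) = 1/33 / 37/132 = 4/37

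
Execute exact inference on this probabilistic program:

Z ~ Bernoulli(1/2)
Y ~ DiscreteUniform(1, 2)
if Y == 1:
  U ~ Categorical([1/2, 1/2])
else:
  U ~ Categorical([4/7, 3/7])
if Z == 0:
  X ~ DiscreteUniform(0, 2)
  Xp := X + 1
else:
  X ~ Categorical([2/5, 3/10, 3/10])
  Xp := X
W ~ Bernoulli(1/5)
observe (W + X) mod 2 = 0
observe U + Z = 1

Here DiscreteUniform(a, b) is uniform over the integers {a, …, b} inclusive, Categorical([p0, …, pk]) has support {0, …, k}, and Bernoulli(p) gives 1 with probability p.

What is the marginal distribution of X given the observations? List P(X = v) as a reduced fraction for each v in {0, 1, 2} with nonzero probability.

Enumerate traces; 12 have nonzero weight after conditioning:
  (Z=0, Y=1, U=1, X=0, W=0) weight 1/30
  (Z=0, Y=1, U=1, X=1, W=1) weight 1/120
  (Z=0, Y=1, U=1, X=2, W=0) weight 1/30
  (Z=0, Y=2, U=1, X=0, W=0) weight 1/35
  (Z=0, Y=2, U=1, X=1, W=1) weight 1/140
  (Z=0, Y=2, U=1, X=2, W=0) weight 1/35
  (Z=1, Y=1, U=0, X=0, W=0) weight 1/25
  (Z=1, Y=1, U=0, X=1, W=1) weight 3/400
  … 4 more
Group by X:
  weight(X=0) = 31/210
  weight(X=1) = 53/1680
  weight(X=2) = 53/420
Total weight = 31/210 + 53/1680 + 53/420 = 171/560
P(X=0 | obs) = 31/210 / 171/560 = 248/513
P(X=1 | obs) = 53/1680 / 171/560 = 53/513
P(X=2 | obs) = 53/420 / 171/560 = 212/513

P(X=0) = 248/513, P(X=1) = 53/513, P(X=2) = 212/513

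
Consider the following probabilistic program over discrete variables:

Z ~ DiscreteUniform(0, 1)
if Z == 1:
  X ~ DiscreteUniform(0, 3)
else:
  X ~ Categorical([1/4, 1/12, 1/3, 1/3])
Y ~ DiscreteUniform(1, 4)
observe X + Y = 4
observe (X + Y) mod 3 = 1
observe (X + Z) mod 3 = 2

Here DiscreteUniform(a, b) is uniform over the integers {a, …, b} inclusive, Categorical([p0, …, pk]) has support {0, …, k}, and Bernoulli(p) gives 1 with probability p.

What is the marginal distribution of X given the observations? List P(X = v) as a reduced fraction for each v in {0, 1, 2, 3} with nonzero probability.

Enumerate traces; 2 have nonzero weight after conditioning:
  (Z=0, X=2, Y=2) weight 1/24
  (Z=1, X=1, Y=3) weight 1/32
Group by X:
  weight(X=1) = 1/32
  weight(X=2) = 1/24
Total weight = 1/32 + 1/24 = 7/96
P(X=1 | obs) = 1/32 / 7/96 = 3/7
P(X=2 | obs) = 1/24 / 7/96 = 4/7

P(X=1) = 3/7, P(X=2) = 4/7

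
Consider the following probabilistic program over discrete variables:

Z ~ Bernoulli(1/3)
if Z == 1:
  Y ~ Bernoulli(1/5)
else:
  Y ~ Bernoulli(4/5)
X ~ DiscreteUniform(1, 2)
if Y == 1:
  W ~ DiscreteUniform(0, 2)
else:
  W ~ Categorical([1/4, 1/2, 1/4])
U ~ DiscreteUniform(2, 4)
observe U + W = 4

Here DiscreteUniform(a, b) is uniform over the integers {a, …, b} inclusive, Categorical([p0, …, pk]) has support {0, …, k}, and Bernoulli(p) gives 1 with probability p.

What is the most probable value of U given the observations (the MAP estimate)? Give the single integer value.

argmax_v P(U = v | obs) = 3

Enumerate traces; 24 have nonzero weight after conditioning:
  (Z=0, Y=0, X=1, W=0, U=4) weight 1/180
  (Z=0, Y=0, X=1, W=1, U=3) weight 1/90
  (Z=0, Y=0, X=1, W=2, U=2) weight 1/180
  (Z=0, Y=0, X=2, W=0, U=4) weight 1/180
  (Z=0, Y=0, X=2, W=1, U=3) weight 1/90
  (Z=0, Y=0, X=2, W=2, U=2) weight 1/180
  (Z=0, Y=1, X=1, W=0, U=4) weight 4/135
  (Z=0, Y=1, X=1, W=1, U=3) weight 4/135
  … 16 more
Group by U:
  weight(U=2) = 1/10
  weight(U=3) = 2/15
  weight(U=4) = 1/10
Total weight = 1/10 + 2/15 + 1/10 = 1/3
P(U=2 | obs) = 1/10 / 1/3 = 3/10
P(U=3 | obs) = 2/15 / 1/3 = 2/5
P(U=4 | obs) = 1/10 / 1/3 = 3/10
argmax = 3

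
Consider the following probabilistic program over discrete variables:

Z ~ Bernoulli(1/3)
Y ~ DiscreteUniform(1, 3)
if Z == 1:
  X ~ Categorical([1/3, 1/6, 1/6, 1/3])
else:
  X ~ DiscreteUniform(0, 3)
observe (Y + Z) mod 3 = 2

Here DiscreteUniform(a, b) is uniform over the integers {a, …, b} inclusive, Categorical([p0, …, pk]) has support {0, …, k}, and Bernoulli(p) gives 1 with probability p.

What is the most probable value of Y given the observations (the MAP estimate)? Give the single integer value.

argmax_v P(Y = v | obs) = 2

Enumerate traces; 8 have nonzero weight after conditioning:
  (Z=0, Y=2, X=0) weight 1/18
  (Z=0, Y=2, X=1) weight 1/18
  (Z=0, Y=2, X=2) weight 1/18
  (Z=0, Y=2, X=3) weight 1/18
  (Z=1, Y=1, X=0) weight 1/27
  (Z=1, Y=1, X=1) weight 1/54
  (Z=1, Y=1, X=2) weight 1/54
  (Z=1, Y=1, X=3) weight 1/27
Group by Y:
  weight(Y=1) = 1/9
  weight(Y=2) = 2/9
Total weight = 1/9 + 2/9 = 1/3
P(Y=1 | obs) = 1/9 / 1/3 = 1/3
P(Y=2 | obs) = 2/9 / 1/3 = 2/3
argmax = 2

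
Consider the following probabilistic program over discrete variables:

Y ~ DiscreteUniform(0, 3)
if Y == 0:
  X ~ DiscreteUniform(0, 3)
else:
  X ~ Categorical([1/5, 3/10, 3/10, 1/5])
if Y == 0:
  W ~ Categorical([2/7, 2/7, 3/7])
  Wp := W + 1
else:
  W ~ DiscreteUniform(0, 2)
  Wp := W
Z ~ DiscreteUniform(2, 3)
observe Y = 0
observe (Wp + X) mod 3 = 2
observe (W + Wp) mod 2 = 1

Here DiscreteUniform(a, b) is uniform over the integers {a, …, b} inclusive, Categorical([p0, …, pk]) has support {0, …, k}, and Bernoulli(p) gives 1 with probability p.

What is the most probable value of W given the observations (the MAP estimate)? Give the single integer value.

argmax_v P(W = v | obs) = 1

Enumerate traces; 8 have nonzero weight after conditioning:
  (Y=0, X=0, W=1, Z=2) weight 1/112
  (Y=0, X=0, W=1, Z=3) weight 1/112
  (Y=0, X=1, W=0, Z=2) weight 1/112
  (Y=0, X=1, W=0, Z=3) weight 1/112
  (Y=0, X=2, W=2, Z=2) weight 3/224
  (Y=0, X=2, W=2, Z=3) weight 3/224
  (Y=0, X=3, W=1, Z=2) weight 1/112
  (Y=0, X=3, W=1, Z=3) weight 1/112
Group by W:
  weight(W=0) = 1/56
  weight(W=1) = 1/28
  weight(W=2) = 3/112
Total weight = 1/56 + 1/28 + 3/112 = 9/112
P(W=0 | obs) = 1/56 / 9/112 = 2/9
P(W=1 | obs) = 1/28 / 9/112 = 4/9
P(W=2 | obs) = 3/112 / 9/112 = 1/3
argmax = 1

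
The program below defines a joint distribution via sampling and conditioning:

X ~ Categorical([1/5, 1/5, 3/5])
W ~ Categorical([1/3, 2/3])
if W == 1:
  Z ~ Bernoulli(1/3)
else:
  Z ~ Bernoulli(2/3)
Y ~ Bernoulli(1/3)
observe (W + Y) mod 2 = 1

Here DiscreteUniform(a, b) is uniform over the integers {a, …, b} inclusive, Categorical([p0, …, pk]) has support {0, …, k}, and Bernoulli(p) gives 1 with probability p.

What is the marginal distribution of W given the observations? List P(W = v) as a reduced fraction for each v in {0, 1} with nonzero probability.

Enumerate traces; 12 have nonzero weight after conditioning:
  (X=0, W=0, Z=0, Y=1) weight 1/135
  (X=0, W=0, Z=1, Y=1) weight 2/135
  (X=0, W=1, Z=0, Y=0) weight 8/135
  (X=0, W=1, Z=1, Y=0) weight 4/135
  (X=1, W=0, Z=0, Y=1) weight 1/135
  (X=1, W=0, Z=1, Y=1) weight 2/135
  (X=1, W=1, Z=0, Y=0) weight 8/135
  (X=1, W=1, Z=1, Y=0) weight 4/135
  … 4 more
Group by W:
  weight(W=0) = 1/9
  weight(W=1) = 4/9
Total weight = 1/9 + 4/9 = 5/9
P(W=0 | obs) = 1/9 / 5/9 = 1/5
P(W=1 | obs) = 4/9 / 5/9 = 4/5

P(W=0) = 1/5, P(W=1) = 4/5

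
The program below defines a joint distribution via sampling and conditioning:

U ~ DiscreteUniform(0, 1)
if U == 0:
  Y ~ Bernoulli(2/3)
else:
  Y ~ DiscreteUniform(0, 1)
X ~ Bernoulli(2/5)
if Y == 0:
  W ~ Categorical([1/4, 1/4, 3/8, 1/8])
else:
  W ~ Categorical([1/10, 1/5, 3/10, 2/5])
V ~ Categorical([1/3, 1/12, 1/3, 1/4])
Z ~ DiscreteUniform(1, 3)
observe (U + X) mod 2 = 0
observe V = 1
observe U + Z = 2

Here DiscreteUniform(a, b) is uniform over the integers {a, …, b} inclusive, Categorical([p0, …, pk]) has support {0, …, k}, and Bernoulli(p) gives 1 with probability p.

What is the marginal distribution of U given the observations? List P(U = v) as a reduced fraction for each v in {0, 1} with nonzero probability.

Enumerate traces; 16 have nonzero weight after conditioning:
  (U=0, Y=0, X=0, W=0, V=1, Z=2) weight 1/1440
  (U=0, Y=0, X=0, W=1, V=1, Z=2) weight 1/1440
  (U=0, Y=0, X=0, W=2, V=1, Z=2) weight 1/960
  (U=0, Y=0, X=0, W=3, V=1, Z=2) weight 1/2880
  (U=0, Y=1, X=0, W=0, V=1, Z=2) weight 1/1800
  (U=0, Y=1, X=0, W=1, V=1, Z=2) weight 1/900
  (U=0, Y=1, X=0, W=2, V=1, Z=2) weight 1/600
  (U=0, Y=1, X=0, W=3, V=1, Z=2) weight 1/450
  (U=1, Y=0, X=1, W=0, V=1, Z=1) weight 1/1440
  … 7 more
Group by U:
  weight(U=0) = 1/120
  weight(U=1) = 1/180
Total weight = 1/120 + 1/180 = 1/72
P(U=0 | obs) = 1/120 / 1/72 = 3/5
P(U=1 | obs) = 1/180 / 1/72 = 2/5

P(U=0) = 3/5, P(U=1) = 2/5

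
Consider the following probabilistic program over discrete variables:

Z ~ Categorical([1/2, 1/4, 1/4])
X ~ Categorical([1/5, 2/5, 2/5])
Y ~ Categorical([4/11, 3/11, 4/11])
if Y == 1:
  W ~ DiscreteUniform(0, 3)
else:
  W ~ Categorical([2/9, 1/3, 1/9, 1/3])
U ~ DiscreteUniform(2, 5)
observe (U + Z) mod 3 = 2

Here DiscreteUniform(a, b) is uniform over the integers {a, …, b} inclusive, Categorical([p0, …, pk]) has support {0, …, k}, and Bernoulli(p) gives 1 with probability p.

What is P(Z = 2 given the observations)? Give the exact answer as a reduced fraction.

P(Z = 2 | obs) = 1/6

Enumerate traces; 144 have nonzero weight after conditioning:
  (Z=0, X=0, Y=0, W=0, U=2) weight 1/495
  (Z=0, X=0, Y=0, W=0, U=5) weight 1/495
  (Z=0, X=0, Y=0, W=1, U=2) weight 1/330
  (Z=0, X=0, Y=0, W=1, U=5) weight 1/330
  (Z=0, X=0, Y=0, W=2, U=2) weight 1/990
  (Z=0, X=0, Y=0, W=2, U=5) weight 1/990
  (Z=0, X=0, Y=0, W=3, U=2) weight 1/330
  (Z=0, X=0, Y=0, W=3, U=5) weight 1/330
  (Z=1, X=0, Y=0, W=0, U=4) weight 1/990
  (Z=2, X=0, Y=0, W=0, U=3) weight 1/990
  … 134 more
Group by Z:
  weight(Z=0) = 1/4
  weight(Z=1) = 1/16
  weight(Z=2) = 1/16
Total weight = 1/4 + 1/16 + 1/16 = 3/8
P(Z=0 | obs) = 1/4 / 3/8 = 2/3
P(Z=1 | obs) = 1/16 / 3/8 = 1/6
P(Z=2 | obs) = 1/16 / 3/8 = 1/6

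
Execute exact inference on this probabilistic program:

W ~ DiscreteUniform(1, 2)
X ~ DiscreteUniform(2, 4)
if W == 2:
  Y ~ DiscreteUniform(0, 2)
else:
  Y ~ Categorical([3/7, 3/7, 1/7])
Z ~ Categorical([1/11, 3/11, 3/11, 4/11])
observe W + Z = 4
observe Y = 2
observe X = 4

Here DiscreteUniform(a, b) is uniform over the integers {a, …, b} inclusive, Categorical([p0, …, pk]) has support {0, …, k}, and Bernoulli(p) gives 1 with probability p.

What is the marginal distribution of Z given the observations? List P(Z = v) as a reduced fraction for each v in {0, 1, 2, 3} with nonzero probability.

P(Z=2) = 7/11, P(Z=3) = 4/11

Enumerate traces; 2 have nonzero weight after conditioning:
  (W=1, X=4, Y=2, Z=3) weight 2/231
  (W=2, X=4, Y=2, Z=2) weight 1/66
Group by Z:
  weight(Z=2) = 1/66
  weight(Z=3) = 2/231
Total weight = 1/66 + 2/231 = 1/42
P(Z=2 | obs) = 1/66 / 1/42 = 7/11
P(Z=3 | obs) = 2/231 / 1/42 = 4/11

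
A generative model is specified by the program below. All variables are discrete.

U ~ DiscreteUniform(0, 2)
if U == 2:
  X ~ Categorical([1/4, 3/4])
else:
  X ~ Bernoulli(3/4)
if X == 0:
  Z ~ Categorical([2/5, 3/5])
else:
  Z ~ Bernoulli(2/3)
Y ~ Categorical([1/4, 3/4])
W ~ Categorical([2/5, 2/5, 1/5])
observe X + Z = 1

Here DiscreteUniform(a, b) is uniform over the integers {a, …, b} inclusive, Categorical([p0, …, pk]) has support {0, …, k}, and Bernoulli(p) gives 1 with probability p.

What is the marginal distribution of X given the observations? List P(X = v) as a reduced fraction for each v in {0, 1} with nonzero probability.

P(X=0) = 3/8, P(X=1) = 5/8

Enumerate traces; 36 have nonzero weight after conditioning:
  (U=0, X=0, Z=1, Y=0, W=0) weight 1/200
  (U=0, X=0, Z=1, Y=0, W=1) weight 1/200
  (U=0, X=0, Z=1, Y=0, W=2) weight 1/400
  (U=0, X=0, Z=1, Y=1, W=0) weight 3/200
  (U=0, X=0, Z=1, Y=1, W=1) weight 3/200
  (U=0, X=0, Z=1, Y=1, W=2) weight 3/400
  (U=0, X=1, Z=0, Y=0, W=0) weight 1/120
  (U=0, X=1, Z=0, Y=0, W=1) weight 1/120
  … 28 more
Group by X:
  weight(X=0) = 3/20
  weight(X=1) = 1/4
Total weight = 3/20 + 1/4 = 2/5
P(X=0 | obs) = 3/20 / 2/5 = 3/8
P(X=1 | obs) = 1/4 / 2/5 = 5/8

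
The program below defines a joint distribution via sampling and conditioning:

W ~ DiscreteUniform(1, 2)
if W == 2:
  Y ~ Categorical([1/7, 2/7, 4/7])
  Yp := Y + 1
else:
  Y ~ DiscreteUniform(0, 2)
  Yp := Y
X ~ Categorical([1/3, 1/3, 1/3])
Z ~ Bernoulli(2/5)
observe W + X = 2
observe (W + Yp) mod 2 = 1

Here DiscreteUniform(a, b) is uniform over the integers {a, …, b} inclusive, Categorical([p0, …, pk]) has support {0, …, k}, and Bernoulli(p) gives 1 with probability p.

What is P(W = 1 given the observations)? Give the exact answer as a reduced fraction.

P(W = 1 | obs) = 14/29

Enumerate traces; 8 have nonzero weight after conditioning:
  (W=1, Y=0, X=1, Z=0) weight 1/30
  (W=1, Y=0, X=1, Z=1) weight 1/45
  (W=1, Y=2, X=1, Z=0) weight 1/30
  (W=1, Y=2, X=1, Z=1) weight 1/45
  (W=2, Y=0, X=0, Z=0) weight 1/70
  (W=2, Y=0, X=0, Z=1) weight 1/105
  (W=2, Y=2, X=0, Z=0) weight 2/35
  (W=2, Y=2, X=0, Z=1) weight 4/105
Group by W:
  weight(W=1) = 1/9
  weight(W=2) = 5/42
Total weight = 1/9 + 5/42 = 29/126
P(W=1 | obs) = 1/9 / 29/126 = 14/29
P(W=2 | obs) = 5/42 / 29/126 = 15/29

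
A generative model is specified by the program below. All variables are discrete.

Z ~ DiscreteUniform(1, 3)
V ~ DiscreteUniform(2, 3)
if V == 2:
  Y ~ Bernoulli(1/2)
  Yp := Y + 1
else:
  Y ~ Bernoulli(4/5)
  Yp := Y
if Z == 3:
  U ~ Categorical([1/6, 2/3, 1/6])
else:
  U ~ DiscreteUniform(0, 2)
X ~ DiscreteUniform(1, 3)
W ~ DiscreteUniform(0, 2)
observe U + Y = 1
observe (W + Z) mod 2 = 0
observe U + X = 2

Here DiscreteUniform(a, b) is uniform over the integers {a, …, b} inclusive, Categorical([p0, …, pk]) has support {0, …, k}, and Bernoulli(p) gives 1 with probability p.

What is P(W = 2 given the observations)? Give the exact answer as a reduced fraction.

Enumerate traces; 16 have nonzero weight after conditioning:
  (Z=1, V=2, Y=0, U=1, X=1, W=1) weight 1/324
  (Z=1, V=2, Y=1, U=0, X=2, W=1) weight 1/324
  (Z=1, V=3, Y=0, U=1, X=1, W=1) weight 1/810
  (Z=1, V=3, Y=1, U=0, X=2, W=1) weight 2/405
  (Z=2, V=2, Y=0, U=1, X=1, W=0) weight 1/324
  (Z=2, V=2, Y=0, U=1, X=1, W=2) weight 1/324
  (Z=2, V=2, Y=1, U=0, X=2, W=0) weight 1/324
  (Z=2, V=2, Y=1, U=0, X=2, W=2) weight 1/324
  … 8 more
Group by W:
  weight(W=0) = 1/81
  weight(W=1) = 1/40
  weight(W=2) = 1/81
Total weight = 1/81 + 1/40 + 1/81 = 161/3240
P(W=0 | obs) = 1/81 / 161/3240 = 40/161
P(W=1 | obs) = 1/40 / 161/3240 = 81/161
P(W=2 | obs) = 1/81 / 161/3240 = 40/161

P(W = 2 | obs) = 40/161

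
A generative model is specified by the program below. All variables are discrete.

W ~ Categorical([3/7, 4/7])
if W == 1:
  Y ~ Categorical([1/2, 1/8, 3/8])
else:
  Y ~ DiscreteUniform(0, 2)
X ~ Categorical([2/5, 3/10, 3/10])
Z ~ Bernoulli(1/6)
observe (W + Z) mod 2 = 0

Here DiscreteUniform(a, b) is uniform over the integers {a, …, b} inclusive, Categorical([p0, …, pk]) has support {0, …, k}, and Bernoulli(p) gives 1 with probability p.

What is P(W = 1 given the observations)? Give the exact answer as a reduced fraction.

P(W = 1 | obs) = 4/19

Enumerate traces; 18 have nonzero weight after conditioning:
  (W=0, Y=0, X=0, Z=0) weight 1/21
  (W=0, Y=0, X=1, Z=0) weight 1/28
  (W=0, Y=0, X=2, Z=0) weight 1/28
  (W=0, Y=1, X=0, Z=0) weight 1/21
  (W=0, Y=1, X=1, Z=0) weight 1/28
  (W=0, Y=1, X=2, Z=0) weight 1/28
  (W=0, Y=2, X=0, Z=0) weight 1/21
  (W=0, Y=2, X=1, Z=0) weight 1/28
  (W=1, Y=0, X=0, Z=1) weight 2/105
  … 9 more
Group by W:
  weight(W=0) = 5/14
  weight(W=1) = 2/21
Total weight = 5/14 + 2/21 = 19/42
P(W=0 | obs) = 5/14 / 19/42 = 15/19
P(W=1 | obs) = 2/21 / 19/42 = 4/19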